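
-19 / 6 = -3.17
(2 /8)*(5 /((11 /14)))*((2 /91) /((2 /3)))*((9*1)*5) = 675 /286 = 2.36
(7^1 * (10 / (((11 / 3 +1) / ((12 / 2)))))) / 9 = 10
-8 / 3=-2.67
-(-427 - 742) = 1169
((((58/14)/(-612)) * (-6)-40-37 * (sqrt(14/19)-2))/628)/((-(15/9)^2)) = -14583/747320 + 333 * sqrt(266)/298300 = -0.00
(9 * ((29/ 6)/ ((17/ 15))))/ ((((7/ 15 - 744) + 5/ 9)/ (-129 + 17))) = 1644300/ 284189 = 5.79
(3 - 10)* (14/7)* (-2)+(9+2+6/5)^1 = 201/5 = 40.20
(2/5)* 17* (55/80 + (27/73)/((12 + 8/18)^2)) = 10739563/2289280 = 4.69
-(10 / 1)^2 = -100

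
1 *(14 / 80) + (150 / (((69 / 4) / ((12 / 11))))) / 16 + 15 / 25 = 13843 / 10120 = 1.37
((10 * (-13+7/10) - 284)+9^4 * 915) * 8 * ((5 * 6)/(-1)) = -1440697920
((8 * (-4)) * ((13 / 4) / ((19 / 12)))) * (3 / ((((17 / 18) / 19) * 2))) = -33696 / 17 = -1982.12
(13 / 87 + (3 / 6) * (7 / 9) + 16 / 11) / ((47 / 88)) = 45772 / 12267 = 3.73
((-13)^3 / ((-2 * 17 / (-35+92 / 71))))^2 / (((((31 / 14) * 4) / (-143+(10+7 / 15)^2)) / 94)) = -481966972535729317 / 286240050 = -1683785943.08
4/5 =0.80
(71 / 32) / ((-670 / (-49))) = 3479 / 21440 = 0.16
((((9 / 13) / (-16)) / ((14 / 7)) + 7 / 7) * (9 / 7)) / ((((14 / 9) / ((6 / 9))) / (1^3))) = 10989 / 20384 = 0.54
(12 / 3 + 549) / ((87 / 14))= 7742 / 87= 88.99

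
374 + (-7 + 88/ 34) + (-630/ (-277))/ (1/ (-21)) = 1515481/ 4709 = 321.83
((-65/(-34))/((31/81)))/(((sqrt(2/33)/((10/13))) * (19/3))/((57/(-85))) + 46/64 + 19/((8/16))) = 157697280 * sqrt(66)/126429527071 + 278989991280/2149301960207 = 0.14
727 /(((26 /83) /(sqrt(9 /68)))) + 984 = 181023 * sqrt(17) /884 + 984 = 1828.32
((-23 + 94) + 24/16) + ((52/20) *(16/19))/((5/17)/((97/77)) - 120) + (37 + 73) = 182.48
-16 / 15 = -1.07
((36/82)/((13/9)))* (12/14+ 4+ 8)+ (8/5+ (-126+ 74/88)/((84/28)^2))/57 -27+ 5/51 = -166146267949/7158371220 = -23.21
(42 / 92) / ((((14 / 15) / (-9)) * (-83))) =405 / 7636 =0.05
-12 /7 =-1.71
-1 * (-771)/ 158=771/ 158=4.88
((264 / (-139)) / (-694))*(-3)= -396 / 48233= -0.01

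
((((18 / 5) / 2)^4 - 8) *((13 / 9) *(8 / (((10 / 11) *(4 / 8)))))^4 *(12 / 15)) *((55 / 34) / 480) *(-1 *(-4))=7352578919189504 / 653537109375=11250.44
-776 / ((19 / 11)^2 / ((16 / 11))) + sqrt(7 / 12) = -377.56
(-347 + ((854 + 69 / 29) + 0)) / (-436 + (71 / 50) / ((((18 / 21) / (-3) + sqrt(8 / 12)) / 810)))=-3993019320 / 159682551143 + 20813674140* sqrt(6) / 159682551143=0.29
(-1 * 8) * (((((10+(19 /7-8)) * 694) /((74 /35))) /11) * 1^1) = -41640 /37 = -1125.41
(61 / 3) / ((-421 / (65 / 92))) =-3965 / 116196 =-0.03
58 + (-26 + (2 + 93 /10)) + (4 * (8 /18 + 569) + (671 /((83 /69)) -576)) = 17202641 /7470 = 2302.90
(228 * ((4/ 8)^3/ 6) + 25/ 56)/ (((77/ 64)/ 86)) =200208/ 539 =371.44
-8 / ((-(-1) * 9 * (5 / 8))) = -64 / 45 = -1.42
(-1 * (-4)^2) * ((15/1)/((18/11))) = -440/3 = -146.67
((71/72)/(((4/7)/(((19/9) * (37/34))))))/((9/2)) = 0.88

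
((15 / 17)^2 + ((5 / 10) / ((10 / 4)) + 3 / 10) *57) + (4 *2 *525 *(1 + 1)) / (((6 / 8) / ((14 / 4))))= 22674523 / 578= 39229.28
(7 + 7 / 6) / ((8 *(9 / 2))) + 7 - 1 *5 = 481 / 216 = 2.23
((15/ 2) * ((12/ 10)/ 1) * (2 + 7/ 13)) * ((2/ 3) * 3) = 594/ 13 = 45.69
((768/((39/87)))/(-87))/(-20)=0.98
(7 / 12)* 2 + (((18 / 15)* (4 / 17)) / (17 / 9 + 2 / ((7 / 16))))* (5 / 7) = 49729 / 41514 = 1.20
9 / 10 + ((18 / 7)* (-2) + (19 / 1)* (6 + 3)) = 11673 / 70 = 166.76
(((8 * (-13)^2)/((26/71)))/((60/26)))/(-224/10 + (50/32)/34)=-13054912/182409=-71.57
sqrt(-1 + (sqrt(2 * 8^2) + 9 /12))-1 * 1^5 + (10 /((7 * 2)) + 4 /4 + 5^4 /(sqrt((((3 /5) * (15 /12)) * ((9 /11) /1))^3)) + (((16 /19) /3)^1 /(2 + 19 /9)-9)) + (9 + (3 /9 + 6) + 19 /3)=sqrt(-1 + 32 * sqrt(2)) /2 + 198551 /14763 + 55000 * sqrt(33) /243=1316.99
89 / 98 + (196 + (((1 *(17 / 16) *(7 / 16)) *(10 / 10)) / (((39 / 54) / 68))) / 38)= 153415631 / 774592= 198.06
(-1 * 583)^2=339889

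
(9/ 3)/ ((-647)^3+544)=-3/ 270839479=-0.00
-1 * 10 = -10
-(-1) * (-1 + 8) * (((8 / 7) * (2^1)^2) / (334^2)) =8 / 27889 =0.00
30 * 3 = 90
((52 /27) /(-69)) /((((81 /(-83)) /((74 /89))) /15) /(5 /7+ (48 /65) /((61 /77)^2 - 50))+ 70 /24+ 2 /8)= -14874476367452 /1627910837142939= -0.01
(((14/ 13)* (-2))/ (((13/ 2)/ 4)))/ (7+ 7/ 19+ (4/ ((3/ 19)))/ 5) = -7980/ 74867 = -0.11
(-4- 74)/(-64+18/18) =26/21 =1.24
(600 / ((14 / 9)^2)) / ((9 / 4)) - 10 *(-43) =26470 / 49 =540.20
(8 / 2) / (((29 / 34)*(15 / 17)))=2312 / 435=5.31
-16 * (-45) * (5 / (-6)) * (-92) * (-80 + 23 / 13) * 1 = -56138400 / 13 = -4318338.46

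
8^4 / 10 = 2048 / 5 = 409.60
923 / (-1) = -923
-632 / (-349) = 632 / 349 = 1.81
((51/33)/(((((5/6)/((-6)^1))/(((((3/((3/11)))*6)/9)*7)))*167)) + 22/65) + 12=96806/10855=8.92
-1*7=-7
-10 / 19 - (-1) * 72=1358 / 19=71.47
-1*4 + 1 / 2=-7 / 2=-3.50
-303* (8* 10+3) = -25149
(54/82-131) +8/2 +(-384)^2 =6040516/41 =147329.66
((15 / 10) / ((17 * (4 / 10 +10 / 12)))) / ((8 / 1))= 45 / 5032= 0.01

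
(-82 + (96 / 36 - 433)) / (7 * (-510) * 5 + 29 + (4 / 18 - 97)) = 4611 / 161260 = 0.03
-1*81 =-81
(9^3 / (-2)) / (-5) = 729 / 10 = 72.90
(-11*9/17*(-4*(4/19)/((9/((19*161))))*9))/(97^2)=255024/159953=1.59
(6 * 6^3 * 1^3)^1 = 1296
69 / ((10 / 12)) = 414 / 5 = 82.80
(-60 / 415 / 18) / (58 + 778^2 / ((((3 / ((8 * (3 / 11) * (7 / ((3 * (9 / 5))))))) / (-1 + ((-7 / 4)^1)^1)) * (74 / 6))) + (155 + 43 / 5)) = 555 / 8776438094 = 0.00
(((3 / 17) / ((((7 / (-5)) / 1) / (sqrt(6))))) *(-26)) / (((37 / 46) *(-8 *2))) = -4485 *sqrt(6) / 17612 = -0.62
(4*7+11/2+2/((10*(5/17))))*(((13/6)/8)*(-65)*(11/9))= -3177031/4320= -735.42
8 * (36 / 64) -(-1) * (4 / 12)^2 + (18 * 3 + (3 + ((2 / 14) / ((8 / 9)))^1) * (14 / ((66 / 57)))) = 76687 / 792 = 96.83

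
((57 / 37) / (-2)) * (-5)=285 / 74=3.85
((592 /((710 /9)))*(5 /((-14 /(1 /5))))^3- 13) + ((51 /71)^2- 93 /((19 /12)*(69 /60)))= -240138464851 /3778002655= -63.56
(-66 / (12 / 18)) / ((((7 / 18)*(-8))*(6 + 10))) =891 / 448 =1.99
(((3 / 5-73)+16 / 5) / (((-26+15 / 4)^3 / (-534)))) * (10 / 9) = -88576 / 23763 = -3.73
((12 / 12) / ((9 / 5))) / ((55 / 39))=13 / 33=0.39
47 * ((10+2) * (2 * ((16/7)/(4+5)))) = 6016/21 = 286.48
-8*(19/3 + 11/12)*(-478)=27724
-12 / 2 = -6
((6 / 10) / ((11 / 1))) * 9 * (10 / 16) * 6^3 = 729 / 11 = 66.27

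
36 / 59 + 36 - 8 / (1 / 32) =-12944 / 59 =-219.39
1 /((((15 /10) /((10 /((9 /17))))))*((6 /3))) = 170 /27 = 6.30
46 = 46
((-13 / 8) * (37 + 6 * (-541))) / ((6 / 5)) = 208585 / 48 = 4345.52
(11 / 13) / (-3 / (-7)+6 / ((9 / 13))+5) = 231 / 3848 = 0.06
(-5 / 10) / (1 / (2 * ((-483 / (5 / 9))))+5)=-4347 / 43465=-0.10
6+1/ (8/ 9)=57/ 8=7.12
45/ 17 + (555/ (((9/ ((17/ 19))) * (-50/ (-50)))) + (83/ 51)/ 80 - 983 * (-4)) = 103097539/ 25840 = 3989.84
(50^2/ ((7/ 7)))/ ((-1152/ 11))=-6875/ 288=-23.87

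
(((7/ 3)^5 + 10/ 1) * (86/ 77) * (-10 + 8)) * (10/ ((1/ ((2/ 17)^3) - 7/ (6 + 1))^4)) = -27105394688/ 2166122638680028875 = -0.00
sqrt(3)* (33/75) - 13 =-13 + 11* sqrt(3)/25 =-12.24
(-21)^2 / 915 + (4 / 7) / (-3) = 1867 / 6405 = 0.29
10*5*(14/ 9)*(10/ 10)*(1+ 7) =5600/ 9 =622.22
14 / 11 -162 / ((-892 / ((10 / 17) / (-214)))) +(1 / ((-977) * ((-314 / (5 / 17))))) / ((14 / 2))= 6095193809909 / 4790959542061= 1.27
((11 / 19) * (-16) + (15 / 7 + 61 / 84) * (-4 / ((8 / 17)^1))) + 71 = 119221 / 3192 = 37.35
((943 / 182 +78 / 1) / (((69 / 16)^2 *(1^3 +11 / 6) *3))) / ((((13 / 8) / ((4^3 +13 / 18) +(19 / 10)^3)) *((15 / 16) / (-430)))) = -490793912246272 / 46164441375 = -10631.43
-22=-22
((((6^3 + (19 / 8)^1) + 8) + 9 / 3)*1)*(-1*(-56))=12845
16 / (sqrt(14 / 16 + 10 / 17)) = 32 * sqrt(6766) / 199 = 13.23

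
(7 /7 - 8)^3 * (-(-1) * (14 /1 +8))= -7546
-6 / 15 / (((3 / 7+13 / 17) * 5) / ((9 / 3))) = -357 / 1775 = -0.20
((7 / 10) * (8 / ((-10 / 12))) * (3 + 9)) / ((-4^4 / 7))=441 / 200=2.20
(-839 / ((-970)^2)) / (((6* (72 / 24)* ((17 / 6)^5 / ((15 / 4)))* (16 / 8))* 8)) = -67959 / 1068754761040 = -0.00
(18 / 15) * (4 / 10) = 12 / 25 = 0.48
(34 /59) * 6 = 204 /59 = 3.46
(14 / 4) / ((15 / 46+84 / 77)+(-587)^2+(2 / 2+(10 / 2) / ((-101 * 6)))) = 536613 / 52828999246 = 0.00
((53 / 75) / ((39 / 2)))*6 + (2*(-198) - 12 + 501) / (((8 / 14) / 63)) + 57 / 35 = 279964121 / 27300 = 10255.10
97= 97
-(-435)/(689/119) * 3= 155295/689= 225.39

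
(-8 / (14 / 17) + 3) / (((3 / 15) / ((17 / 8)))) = -3995 / 56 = -71.34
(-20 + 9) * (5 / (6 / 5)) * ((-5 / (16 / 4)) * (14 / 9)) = 9625 / 108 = 89.12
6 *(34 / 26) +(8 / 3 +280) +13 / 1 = 11837 / 39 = 303.51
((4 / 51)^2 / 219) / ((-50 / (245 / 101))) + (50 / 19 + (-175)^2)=167395145962927 / 5465494305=30627.63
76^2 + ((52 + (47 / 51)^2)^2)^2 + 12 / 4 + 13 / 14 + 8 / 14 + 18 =714612615864811667279 / 91535889140802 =7806911.83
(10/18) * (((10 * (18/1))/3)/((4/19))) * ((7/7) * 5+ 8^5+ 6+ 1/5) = 5190040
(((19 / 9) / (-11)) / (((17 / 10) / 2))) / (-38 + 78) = -19 / 3366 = -0.01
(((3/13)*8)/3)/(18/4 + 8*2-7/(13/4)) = 16/477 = 0.03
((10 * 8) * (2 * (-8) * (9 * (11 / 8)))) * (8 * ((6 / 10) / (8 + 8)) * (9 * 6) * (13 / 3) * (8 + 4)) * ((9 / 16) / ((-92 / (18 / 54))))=625482 / 23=27194.87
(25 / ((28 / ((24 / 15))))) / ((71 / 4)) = 0.08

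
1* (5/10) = 1/2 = 0.50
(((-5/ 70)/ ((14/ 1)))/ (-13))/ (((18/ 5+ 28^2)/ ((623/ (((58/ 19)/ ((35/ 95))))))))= 445/ 11877008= 0.00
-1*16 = -16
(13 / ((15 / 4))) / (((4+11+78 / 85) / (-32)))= -28288 / 4059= -6.97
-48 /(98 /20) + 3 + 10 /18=-6.24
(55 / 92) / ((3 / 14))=385 / 138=2.79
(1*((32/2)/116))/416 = 1/3016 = 0.00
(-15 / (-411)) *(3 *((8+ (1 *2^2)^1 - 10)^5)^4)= 15728640 / 137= 114807.59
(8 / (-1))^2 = 64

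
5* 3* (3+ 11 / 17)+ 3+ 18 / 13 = 13059 / 221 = 59.09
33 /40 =0.82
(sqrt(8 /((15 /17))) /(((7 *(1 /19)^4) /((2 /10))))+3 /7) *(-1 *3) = -260642 *sqrt(510) /175 - 9 /7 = -33636.29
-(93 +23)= -116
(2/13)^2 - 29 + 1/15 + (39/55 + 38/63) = -16160623/585585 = -27.60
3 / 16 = 0.19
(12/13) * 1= 12/13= 0.92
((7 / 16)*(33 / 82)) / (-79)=-231 / 103648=-0.00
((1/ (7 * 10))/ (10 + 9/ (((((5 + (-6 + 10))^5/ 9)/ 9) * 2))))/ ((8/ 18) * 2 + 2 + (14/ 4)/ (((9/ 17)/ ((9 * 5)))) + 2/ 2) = 1458/ 307787375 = 0.00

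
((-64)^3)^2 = 68719476736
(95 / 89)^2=9025 / 7921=1.14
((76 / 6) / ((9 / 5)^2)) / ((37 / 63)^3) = 977550 / 50653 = 19.30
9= 9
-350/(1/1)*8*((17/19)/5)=-9520/19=-501.05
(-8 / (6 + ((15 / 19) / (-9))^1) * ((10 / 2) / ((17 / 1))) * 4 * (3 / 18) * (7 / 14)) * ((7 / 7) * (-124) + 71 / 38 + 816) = -31020 / 337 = -92.05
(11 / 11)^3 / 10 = 1 / 10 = 0.10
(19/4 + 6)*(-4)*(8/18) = -172/9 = -19.11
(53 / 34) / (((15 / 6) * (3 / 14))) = 742 / 255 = 2.91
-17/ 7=-2.43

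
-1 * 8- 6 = -14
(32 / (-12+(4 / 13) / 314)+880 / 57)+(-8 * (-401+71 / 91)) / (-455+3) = 5.69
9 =9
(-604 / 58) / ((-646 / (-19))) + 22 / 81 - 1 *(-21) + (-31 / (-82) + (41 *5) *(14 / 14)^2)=226.34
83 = 83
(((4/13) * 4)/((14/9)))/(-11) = -0.07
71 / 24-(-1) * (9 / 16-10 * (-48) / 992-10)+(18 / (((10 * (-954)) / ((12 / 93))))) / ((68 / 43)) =-40190137 / 6703440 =-6.00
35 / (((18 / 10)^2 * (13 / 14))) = 12250 / 1053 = 11.63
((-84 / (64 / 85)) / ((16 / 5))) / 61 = -8925 / 15616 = -0.57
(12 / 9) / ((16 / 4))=1 / 3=0.33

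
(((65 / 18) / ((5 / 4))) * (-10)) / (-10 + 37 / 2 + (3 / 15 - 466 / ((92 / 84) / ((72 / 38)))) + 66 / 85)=0.04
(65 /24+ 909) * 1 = 21881 /24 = 911.71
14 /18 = 7 /9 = 0.78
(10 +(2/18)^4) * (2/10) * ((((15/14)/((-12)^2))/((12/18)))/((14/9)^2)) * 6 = 1339/24192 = 0.06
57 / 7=8.14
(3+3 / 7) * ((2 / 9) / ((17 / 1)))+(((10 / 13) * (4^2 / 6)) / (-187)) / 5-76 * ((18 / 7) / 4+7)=-1744186 / 3003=-580.81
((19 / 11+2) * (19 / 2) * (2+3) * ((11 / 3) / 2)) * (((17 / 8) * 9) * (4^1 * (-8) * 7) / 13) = -1390515 / 13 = -106962.69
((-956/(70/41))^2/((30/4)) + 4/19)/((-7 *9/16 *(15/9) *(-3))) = 233522791232/109974375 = 2123.43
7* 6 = 42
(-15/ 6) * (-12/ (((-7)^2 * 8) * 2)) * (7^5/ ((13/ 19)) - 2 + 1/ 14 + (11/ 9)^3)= 16295494805/ 17336592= 939.95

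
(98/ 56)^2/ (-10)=-49/ 160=-0.31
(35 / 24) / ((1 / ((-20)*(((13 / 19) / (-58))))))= 2275 / 6612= 0.34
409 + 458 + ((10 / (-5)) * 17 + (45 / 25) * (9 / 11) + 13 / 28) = 1285803 / 1540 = 834.94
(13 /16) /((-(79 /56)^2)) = -0.41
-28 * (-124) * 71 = 246512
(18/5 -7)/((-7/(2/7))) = 34/245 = 0.14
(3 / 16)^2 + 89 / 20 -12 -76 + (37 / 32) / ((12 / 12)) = -105419 / 1280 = -82.36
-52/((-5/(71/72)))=923/90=10.26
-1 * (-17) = 17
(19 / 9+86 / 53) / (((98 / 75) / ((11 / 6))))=489775 / 93492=5.24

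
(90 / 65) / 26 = 9 / 169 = 0.05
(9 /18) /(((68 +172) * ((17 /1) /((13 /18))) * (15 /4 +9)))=13 /1872720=0.00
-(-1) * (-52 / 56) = -13 / 14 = -0.93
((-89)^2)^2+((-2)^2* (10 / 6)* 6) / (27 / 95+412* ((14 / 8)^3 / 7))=30109813289977 / 479897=62742241.13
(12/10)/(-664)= -3/1660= -0.00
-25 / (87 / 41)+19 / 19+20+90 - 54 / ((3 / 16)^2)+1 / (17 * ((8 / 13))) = -16998869 / 11832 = -1436.69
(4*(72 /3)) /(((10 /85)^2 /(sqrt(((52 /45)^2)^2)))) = 6251648 /675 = 9261.70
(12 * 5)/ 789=20/ 263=0.08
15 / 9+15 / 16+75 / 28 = 1775 / 336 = 5.28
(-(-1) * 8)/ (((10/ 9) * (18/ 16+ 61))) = 288/ 2485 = 0.12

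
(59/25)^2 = 5.57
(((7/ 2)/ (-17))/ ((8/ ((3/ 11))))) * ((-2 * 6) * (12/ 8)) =189/ 1496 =0.13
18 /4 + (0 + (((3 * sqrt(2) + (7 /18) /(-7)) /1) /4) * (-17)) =341 /72 - 51 * sqrt(2) /4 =-13.30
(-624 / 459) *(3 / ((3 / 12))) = -832 / 51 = -16.31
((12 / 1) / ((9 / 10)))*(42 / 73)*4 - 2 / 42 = 46967 / 1533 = 30.64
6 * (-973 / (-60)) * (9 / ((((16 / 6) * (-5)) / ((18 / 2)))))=-236439 / 400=-591.10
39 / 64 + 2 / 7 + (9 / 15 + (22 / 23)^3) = 2.37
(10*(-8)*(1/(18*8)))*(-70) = 350/9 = 38.89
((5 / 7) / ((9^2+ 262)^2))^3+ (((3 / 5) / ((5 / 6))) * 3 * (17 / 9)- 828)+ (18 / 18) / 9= -103530385728885273657374 / 125672819418738901575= -823.81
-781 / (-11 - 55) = 71 / 6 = 11.83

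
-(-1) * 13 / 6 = 13 / 6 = 2.17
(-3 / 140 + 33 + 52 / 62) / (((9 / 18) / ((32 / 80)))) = 146767 / 5425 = 27.05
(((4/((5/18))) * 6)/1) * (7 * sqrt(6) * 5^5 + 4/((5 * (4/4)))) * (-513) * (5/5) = -969570000 * sqrt(6) - 886464/25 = -2374987228.47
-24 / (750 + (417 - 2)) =-24 / 1165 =-0.02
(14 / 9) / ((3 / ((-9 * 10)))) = -140 / 3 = -46.67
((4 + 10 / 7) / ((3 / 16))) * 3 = 608 / 7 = 86.86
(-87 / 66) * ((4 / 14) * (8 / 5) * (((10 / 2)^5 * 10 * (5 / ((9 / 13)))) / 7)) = -19428.98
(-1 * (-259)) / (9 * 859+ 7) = 259 / 7738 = 0.03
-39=-39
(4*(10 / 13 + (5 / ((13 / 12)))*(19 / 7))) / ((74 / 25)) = 17.97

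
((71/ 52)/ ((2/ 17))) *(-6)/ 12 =-1207/ 208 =-5.80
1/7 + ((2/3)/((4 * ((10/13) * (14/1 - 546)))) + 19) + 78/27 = 2109721/95760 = 22.03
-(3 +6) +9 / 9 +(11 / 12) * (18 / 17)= -239 / 34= -7.03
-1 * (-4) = 4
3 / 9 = 1 / 3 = 0.33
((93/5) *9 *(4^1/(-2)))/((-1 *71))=1674/355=4.72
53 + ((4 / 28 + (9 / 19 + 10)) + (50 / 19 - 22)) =5885 / 133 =44.25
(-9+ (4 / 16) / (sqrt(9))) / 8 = -107 / 96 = -1.11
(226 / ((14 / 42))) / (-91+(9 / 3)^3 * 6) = 678 / 71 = 9.55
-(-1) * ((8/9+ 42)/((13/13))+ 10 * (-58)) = -4834/9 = -537.11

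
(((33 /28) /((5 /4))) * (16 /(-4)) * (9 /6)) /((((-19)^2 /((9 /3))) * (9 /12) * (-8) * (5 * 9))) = 11 /63175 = 0.00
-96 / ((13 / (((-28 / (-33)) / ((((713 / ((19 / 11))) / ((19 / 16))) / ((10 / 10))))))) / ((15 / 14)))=-21660 / 1121549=-0.02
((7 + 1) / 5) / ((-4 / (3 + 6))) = -18 / 5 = -3.60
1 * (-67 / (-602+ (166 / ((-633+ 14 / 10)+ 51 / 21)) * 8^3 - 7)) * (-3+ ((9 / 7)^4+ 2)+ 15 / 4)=77687555585 / 157366428436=0.49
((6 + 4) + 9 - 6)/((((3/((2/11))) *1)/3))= 26/11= 2.36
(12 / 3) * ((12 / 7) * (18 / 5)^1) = 864 / 35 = 24.69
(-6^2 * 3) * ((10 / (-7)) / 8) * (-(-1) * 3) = 405 / 7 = 57.86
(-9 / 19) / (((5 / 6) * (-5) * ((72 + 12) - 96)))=-9 / 950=-0.01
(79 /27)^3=493039 /19683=25.05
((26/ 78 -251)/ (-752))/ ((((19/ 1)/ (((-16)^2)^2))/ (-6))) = -131072/ 19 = -6898.53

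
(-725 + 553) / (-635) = 172 / 635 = 0.27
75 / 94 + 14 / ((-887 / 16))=45469 / 83378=0.55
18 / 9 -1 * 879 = -877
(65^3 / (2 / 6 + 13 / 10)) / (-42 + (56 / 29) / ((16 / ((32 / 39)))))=-931802625 / 232211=-4012.74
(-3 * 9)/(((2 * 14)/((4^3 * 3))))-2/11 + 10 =-13500/77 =-175.32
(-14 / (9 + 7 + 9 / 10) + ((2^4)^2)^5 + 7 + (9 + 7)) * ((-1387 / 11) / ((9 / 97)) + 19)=-1473323368893432.81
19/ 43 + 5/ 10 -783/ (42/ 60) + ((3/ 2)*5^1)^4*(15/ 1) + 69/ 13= 2901794127/ 62608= 46348.62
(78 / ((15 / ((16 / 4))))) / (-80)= -13 / 50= -0.26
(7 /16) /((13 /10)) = 35 /104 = 0.34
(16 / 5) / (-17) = -0.19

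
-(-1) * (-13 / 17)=-13 / 17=-0.76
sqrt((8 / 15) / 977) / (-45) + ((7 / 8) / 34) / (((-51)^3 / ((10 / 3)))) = -0.00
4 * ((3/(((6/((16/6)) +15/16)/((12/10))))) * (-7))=-2688/85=-31.62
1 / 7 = 0.14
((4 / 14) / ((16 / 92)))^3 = 12167 / 2744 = 4.43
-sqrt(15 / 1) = -sqrt(15) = -3.87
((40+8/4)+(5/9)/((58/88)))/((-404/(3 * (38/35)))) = -106229/307545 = -0.35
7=7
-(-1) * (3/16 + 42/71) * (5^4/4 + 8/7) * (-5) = -19500975/31808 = -613.08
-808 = -808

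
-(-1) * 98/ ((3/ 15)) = 490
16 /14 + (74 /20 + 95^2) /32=634569 /2240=283.29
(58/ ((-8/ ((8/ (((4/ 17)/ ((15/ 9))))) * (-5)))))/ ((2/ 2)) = 12325/ 6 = 2054.17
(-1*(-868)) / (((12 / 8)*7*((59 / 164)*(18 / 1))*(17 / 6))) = 40672 / 9027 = 4.51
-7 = -7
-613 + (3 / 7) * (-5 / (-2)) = -8567 / 14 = -611.93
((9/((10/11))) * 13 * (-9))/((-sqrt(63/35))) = 3861 * sqrt(5)/10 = 863.35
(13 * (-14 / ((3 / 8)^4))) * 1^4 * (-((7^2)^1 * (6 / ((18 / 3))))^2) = 1789878272 / 81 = 22097262.62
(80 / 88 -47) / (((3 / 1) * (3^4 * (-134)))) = 0.00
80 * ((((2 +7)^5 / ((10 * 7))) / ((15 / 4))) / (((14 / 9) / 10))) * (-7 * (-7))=5668704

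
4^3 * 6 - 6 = 378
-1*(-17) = 17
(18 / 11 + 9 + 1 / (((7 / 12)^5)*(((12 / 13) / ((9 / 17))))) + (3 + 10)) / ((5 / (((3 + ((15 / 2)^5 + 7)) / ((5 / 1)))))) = 3835478679877 / 125716360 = 30508.99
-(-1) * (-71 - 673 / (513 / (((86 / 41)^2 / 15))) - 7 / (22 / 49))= -86.98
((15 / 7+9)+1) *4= 340 / 7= 48.57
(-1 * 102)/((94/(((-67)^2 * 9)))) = -2060451/47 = -43839.38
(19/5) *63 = 239.40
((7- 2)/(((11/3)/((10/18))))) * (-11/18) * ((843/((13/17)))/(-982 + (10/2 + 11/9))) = 0.52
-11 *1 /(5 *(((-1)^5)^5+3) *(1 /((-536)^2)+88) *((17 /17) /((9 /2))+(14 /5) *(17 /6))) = -14221152 /9278511983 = -0.00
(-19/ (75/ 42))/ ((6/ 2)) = -266/ 75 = -3.55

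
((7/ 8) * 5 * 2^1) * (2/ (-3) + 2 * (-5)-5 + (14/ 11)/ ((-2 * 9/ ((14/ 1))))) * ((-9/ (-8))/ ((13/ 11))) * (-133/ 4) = 7676095/ 1664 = 4613.04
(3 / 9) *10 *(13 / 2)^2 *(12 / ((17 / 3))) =298.24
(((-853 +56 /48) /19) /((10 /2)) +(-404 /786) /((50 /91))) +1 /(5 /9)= -53069 /6550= -8.10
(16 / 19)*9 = 144 / 19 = 7.58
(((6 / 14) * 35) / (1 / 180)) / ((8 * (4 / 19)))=12825 / 8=1603.12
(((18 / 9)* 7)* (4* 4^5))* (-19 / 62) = -544768 / 31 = -17573.16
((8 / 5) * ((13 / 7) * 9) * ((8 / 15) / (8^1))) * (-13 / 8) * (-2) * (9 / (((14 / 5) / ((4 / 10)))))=9126 / 1225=7.45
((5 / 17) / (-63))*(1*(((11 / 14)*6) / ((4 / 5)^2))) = -1375 / 39984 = -0.03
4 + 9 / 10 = 4.90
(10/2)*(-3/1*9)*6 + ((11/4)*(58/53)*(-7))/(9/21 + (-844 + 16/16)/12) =-83896888/103615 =-809.70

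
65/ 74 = 0.88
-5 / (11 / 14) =-70 / 11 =-6.36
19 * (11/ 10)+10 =309/ 10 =30.90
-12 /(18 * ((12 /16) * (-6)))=4 /27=0.15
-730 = -730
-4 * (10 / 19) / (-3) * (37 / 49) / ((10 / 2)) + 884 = 2469308 / 2793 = 884.11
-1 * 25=-25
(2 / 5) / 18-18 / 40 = -77 / 180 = -0.43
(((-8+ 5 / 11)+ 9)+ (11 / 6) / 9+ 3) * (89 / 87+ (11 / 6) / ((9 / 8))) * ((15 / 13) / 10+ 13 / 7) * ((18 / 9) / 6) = 2063194181 / 253945692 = 8.12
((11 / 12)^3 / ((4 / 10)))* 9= 6655 / 384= 17.33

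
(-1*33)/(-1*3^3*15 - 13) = 3/38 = 0.08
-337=-337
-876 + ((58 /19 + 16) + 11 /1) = -16073 /19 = -845.95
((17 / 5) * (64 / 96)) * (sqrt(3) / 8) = 17 * sqrt(3) / 60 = 0.49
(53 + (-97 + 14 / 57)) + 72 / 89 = -217862 / 5073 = -42.95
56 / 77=8 / 11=0.73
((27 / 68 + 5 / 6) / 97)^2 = 63001 / 391564944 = 0.00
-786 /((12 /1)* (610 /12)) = -393 /305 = -1.29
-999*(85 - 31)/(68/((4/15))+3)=-8991/43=-209.09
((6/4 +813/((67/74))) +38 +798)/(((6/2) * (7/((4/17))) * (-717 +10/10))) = -232549/8563002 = -0.03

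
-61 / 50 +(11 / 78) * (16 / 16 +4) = -502 / 975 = -0.51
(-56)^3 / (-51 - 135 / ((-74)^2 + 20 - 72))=45359104 / 13179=3441.77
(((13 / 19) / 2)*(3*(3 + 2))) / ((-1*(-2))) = 195 / 76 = 2.57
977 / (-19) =-977 / 19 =-51.42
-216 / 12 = -18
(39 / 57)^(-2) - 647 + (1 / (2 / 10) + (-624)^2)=65696407 / 169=388736.14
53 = 53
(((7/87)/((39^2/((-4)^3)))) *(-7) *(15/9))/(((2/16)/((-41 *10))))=-51430400/396981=-129.55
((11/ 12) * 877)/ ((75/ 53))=511291/ 900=568.10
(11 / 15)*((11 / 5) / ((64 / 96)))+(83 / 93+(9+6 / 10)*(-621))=-27706037 / 4650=-5958.29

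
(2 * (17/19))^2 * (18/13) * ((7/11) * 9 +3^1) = 1997568/51623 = 38.70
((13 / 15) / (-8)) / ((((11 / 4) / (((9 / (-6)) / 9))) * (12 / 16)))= 13 / 1485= 0.01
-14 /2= -7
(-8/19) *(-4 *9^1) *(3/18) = 2.53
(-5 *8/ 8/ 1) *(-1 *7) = 35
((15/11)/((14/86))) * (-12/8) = -1935/154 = -12.56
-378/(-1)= 378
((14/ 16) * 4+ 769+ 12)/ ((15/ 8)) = 2092/ 5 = 418.40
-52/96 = -13/24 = -0.54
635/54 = 11.76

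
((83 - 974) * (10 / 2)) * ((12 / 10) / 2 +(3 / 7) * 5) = -85536 / 7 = -12219.43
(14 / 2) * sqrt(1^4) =7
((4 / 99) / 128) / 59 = 1 / 186912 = 0.00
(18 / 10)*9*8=648 / 5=129.60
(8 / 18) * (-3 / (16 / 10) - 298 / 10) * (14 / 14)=-14.08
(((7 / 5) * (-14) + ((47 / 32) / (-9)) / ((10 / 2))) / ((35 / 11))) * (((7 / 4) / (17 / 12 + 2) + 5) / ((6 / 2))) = -35140853 / 3099600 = -11.34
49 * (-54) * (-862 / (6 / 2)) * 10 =7602840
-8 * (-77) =616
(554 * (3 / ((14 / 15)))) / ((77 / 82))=1022130 / 539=1896.35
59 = 59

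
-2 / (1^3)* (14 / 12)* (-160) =1120 / 3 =373.33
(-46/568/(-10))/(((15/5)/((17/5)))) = 391/42600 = 0.01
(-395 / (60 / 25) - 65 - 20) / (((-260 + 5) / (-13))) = -7787 / 612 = -12.72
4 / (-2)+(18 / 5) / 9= -8 / 5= -1.60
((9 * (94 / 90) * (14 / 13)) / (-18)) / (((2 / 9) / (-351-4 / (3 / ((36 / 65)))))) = 7521927 / 8450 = 890.17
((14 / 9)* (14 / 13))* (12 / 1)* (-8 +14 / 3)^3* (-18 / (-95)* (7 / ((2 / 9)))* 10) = -10976000 / 247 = -44437.25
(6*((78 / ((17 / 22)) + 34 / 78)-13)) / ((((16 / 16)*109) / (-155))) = -18164140 / 24089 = -754.04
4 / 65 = 0.06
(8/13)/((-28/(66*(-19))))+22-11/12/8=431959/8736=49.45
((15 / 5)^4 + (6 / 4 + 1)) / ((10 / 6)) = 501 / 10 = 50.10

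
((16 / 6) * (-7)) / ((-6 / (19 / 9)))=532 / 81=6.57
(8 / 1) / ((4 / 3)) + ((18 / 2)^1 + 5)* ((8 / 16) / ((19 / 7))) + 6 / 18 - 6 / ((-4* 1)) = 1187 / 114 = 10.41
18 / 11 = 1.64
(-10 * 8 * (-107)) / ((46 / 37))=158360 / 23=6885.22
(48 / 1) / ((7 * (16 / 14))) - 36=-30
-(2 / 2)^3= -1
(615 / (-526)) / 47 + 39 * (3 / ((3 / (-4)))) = -3857247 / 24722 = -156.02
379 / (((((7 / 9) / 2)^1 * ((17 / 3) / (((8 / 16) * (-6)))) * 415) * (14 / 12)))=-368388 / 345695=-1.07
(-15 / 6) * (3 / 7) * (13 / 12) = -65 / 56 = -1.16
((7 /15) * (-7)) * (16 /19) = -784 /285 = -2.75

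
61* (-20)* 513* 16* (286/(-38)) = 75366720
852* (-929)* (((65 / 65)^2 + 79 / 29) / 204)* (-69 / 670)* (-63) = -15483083742 / 165155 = -93748.80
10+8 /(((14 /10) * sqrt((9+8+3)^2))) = 72 /7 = 10.29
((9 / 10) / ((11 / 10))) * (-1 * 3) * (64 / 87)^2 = -12288 / 9251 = -1.33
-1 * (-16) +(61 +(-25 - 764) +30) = -682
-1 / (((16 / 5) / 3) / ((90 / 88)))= -0.96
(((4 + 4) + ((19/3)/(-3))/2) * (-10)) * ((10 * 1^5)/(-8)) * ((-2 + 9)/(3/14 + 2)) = 153125/558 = 274.42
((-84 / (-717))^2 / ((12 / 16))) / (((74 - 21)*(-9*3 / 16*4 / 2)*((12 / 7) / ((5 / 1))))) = -219520 / 735661359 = -0.00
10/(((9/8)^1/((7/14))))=40/9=4.44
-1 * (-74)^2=-5476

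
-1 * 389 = -389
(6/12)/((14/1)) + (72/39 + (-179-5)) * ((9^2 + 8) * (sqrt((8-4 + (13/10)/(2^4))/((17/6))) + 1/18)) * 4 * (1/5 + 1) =-1264512 * sqrt(166515)/5525-23604029/5460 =-97716.73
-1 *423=-423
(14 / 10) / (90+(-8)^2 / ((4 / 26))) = 7 / 2530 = 0.00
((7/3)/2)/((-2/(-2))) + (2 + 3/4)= 47/12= 3.92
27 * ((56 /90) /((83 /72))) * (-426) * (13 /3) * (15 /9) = -44837.78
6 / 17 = 0.35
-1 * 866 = -866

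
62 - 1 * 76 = -14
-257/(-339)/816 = 257/276624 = 0.00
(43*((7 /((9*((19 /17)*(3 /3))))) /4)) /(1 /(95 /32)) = 25585 /1152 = 22.21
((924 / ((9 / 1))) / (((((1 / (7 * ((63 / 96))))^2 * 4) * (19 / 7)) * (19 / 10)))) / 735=26411 / 184832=0.14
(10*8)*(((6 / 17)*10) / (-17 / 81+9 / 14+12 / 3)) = 5443200 / 85459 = 63.69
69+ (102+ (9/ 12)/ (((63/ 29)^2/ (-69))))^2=26002249249/ 3111696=8356.29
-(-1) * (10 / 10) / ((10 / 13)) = 13 / 10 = 1.30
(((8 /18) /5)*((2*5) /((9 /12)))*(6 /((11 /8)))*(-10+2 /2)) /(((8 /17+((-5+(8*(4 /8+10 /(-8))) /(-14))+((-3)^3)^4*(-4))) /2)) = 30464 /695657611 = 0.00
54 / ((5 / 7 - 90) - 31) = -189 / 421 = -0.45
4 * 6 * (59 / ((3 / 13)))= 6136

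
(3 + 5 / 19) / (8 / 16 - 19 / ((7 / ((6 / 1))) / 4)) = -868 / 17195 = -0.05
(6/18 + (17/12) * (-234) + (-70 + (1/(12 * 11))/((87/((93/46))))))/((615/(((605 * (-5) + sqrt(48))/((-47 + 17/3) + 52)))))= 3885233275/21002496 - 14128121 * sqrt(3)/57756864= 184.57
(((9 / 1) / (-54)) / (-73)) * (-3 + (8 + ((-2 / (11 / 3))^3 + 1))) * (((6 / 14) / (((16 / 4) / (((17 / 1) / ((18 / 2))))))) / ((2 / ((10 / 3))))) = 15725 / 3497868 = 0.00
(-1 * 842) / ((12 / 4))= -280.67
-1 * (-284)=284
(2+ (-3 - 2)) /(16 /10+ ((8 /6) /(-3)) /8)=-270 /139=-1.94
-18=-18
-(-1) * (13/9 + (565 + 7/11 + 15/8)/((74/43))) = 19411823/58608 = 331.21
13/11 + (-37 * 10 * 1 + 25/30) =-24287/66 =-367.98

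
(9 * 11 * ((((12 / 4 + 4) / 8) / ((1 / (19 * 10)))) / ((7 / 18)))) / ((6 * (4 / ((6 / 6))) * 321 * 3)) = 3135 / 1712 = 1.83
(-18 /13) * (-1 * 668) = 12024 /13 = 924.92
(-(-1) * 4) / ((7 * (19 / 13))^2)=676 / 17689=0.04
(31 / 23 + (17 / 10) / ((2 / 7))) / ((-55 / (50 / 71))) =-3357 / 35926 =-0.09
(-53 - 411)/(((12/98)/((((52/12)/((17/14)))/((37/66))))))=-45517472/1887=-24121.61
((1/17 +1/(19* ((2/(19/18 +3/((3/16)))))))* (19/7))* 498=489949/714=686.20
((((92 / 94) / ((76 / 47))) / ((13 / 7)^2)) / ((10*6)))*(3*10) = 1127 / 12844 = 0.09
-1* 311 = -311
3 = 3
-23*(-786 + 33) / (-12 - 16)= -17319 / 28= -618.54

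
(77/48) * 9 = 231/16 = 14.44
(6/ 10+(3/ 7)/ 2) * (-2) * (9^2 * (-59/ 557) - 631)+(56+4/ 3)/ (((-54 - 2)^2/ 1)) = 6822943147/ 6550320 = 1041.62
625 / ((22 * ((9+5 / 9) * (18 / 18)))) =5625 / 1892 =2.97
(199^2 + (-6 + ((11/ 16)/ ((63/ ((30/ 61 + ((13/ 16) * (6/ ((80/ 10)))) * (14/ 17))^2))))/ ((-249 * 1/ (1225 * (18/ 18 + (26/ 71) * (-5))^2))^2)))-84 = 1096803757201284990954716861/ 27759365882214863486976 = 39511.12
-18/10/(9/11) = -11/5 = -2.20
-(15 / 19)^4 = -50625 / 130321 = -0.39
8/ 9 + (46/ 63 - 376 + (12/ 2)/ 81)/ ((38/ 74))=-2620552/ 3591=-729.76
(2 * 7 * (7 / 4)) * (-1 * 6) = -147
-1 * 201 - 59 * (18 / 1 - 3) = -1086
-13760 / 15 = -2752 / 3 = -917.33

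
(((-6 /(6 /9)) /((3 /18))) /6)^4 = 6561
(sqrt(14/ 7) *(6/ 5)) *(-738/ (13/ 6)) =-26568 *sqrt(2)/ 65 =-578.04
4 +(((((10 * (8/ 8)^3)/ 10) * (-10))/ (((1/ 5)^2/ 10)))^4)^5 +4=90949470177292823791503906250000000000000000000000000000000000000008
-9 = -9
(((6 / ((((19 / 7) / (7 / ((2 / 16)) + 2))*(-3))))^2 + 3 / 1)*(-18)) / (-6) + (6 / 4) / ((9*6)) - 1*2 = 71300485 / 12996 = 5486.34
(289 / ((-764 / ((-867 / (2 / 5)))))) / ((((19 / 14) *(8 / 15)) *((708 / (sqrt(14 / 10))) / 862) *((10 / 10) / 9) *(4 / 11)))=40388.02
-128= -128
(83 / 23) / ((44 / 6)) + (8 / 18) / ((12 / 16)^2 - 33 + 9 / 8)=1090357 / 2281554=0.48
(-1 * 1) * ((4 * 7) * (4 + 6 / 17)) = -2072 / 17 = -121.88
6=6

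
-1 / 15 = -0.07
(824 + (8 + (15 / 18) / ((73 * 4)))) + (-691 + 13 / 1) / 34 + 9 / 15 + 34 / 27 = 1090881953 / 1340280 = 813.92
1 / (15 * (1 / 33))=11 / 5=2.20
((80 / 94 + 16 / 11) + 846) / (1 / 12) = 5262888 / 517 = 10179.67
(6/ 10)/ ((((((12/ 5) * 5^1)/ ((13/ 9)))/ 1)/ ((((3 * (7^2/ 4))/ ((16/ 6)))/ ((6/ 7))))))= 4459/ 3840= 1.16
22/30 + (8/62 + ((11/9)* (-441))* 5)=-1252774/465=-2694.14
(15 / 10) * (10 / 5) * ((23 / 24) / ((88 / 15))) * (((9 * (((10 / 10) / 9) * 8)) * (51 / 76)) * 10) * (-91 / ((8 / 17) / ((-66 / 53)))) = 408291975 / 64448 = 6335.22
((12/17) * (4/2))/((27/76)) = 3.97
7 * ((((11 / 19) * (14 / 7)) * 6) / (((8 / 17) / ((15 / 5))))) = 11781 / 38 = 310.03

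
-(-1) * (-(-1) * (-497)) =-497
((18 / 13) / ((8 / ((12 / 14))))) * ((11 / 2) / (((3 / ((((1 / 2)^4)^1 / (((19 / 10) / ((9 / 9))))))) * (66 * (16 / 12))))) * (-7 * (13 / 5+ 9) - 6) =-981 / 110656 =-0.01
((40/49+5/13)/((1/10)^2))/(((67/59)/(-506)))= -2283831000/42679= -53511.82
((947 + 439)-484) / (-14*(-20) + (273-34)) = 902 / 519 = 1.74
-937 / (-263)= 937 / 263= 3.56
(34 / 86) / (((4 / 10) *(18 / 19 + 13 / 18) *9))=1615 / 24553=0.07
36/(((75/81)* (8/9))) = 43.74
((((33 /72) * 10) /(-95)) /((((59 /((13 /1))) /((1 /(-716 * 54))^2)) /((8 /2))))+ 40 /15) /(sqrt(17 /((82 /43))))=13406307107185 * sqrt(59942) /3675003935796288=0.89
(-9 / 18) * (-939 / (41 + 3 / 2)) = 939 / 85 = 11.05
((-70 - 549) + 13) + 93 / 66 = -13301 / 22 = -604.59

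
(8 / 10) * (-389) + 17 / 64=-99499 / 320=-310.93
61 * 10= 610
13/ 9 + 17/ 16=361/ 144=2.51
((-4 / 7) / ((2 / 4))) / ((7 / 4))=-32 / 49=-0.65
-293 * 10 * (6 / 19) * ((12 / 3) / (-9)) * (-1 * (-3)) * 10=234400 / 19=12336.84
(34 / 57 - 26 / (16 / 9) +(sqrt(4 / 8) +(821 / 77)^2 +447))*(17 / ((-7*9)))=-147.70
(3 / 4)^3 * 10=135 / 32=4.22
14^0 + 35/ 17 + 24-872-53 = -15265/ 17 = -897.94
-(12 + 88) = -100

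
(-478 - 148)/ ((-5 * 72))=313/ 180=1.74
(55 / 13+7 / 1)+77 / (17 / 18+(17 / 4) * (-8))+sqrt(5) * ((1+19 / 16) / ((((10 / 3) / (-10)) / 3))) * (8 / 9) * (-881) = 9836 / 1105+30835 * sqrt(5) / 2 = 34483.48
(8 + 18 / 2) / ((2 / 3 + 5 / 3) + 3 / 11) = 561 / 86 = 6.52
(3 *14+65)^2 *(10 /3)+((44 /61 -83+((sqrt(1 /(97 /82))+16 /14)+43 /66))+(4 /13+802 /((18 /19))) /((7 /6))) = sqrt(7954) /97+677057135 /17446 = 38809.65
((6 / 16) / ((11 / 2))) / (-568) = -3 / 24992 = -0.00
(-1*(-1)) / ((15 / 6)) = 2 / 5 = 0.40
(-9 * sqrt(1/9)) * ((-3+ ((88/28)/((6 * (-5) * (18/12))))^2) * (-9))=-297191/3675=-80.87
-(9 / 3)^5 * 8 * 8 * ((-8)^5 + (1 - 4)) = 509654592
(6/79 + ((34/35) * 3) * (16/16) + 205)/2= 575093/5530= 104.00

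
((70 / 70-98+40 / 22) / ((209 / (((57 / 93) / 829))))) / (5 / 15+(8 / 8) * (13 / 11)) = -3141 / 14134450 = -0.00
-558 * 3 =-1674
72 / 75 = 24 / 25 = 0.96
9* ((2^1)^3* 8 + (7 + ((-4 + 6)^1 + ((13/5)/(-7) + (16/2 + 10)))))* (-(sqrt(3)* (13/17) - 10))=57096/7 - 371124* sqrt(3)/595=7076.23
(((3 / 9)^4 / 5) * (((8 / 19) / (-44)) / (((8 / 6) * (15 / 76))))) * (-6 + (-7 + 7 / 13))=0.00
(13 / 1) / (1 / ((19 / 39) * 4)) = 76 / 3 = 25.33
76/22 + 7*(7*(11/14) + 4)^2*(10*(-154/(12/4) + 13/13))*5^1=-104933447/66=-1589900.71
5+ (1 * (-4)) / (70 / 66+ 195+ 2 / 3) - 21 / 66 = 55481 / 11902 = 4.66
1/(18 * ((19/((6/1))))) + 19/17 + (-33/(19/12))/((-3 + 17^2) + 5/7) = 229592/216087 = 1.06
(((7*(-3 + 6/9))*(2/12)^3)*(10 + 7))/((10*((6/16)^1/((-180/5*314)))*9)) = 523124/1215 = 430.55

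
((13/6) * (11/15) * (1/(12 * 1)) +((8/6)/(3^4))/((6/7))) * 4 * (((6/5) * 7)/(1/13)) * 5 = 402311/1215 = 331.12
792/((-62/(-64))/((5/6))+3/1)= 7040/37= 190.27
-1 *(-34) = 34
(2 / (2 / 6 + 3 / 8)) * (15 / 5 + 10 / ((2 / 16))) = 3984 / 17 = 234.35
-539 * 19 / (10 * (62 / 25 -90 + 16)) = 51205 / 3576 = 14.32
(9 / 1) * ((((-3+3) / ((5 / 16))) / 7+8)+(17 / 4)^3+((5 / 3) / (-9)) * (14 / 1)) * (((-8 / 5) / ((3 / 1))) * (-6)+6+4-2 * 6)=28399 / 32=887.47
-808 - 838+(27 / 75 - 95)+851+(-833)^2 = 17324984 / 25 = 692999.36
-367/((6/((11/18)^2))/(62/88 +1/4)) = -28259/1296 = -21.80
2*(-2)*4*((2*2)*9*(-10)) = 5760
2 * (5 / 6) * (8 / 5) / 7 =8 / 21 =0.38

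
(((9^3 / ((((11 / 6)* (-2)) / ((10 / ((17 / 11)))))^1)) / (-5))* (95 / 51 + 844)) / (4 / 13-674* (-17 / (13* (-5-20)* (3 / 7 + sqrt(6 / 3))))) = -168774544185975* sqrt(2) / 27131952553-1275125256349425 / 461243193401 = -11561.67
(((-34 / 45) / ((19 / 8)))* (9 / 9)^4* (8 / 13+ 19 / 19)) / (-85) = 112 / 18525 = 0.01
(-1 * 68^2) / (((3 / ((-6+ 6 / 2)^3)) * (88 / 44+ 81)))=41616 / 83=501.40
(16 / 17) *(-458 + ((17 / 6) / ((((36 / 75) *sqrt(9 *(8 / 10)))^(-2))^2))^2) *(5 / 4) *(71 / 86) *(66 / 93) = -118338961207274403464 / 432224273681640625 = -273.79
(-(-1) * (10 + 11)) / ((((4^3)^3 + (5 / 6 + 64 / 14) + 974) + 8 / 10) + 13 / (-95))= 83790 / 1049865031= 0.00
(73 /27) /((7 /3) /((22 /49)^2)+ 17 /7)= 247324 /1280997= 0.19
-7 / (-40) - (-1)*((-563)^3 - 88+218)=-7138136673 / 40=-178453416.82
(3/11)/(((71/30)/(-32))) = -2880/781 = -3.69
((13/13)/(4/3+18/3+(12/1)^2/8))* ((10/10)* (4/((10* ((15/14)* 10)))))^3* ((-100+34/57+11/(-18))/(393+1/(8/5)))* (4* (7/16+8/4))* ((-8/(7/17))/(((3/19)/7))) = 8297093168/1893090234375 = 0.00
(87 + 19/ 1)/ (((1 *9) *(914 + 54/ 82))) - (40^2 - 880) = -243002134/ 337509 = -719.99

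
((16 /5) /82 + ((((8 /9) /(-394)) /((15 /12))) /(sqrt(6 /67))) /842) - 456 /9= -50.63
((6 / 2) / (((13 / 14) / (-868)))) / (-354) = 6076 / 767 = 7.92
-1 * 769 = -769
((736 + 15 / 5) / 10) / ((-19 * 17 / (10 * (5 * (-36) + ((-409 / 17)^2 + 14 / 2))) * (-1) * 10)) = 43336438 / 466735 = 92.85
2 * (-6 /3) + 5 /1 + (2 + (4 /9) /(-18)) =241 /81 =2.98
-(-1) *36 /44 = 9 /11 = 0.82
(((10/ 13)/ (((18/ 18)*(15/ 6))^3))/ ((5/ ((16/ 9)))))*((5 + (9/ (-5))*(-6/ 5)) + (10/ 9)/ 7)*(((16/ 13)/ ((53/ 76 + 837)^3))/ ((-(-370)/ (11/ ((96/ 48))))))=56996700028928/ 14295315469699176732421875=0.00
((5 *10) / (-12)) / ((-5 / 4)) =10 / 3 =3.33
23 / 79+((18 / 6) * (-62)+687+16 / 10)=198642 / 395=502.89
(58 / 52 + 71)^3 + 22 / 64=26367211667 / 70304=375045.68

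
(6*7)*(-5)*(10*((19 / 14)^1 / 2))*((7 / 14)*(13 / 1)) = -18525 / 2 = -9262.50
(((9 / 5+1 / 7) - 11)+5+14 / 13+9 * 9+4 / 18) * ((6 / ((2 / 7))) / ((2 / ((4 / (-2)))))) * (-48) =5126416 / 65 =78867.94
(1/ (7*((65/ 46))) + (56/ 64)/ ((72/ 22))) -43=-5586437/ 131040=-42.63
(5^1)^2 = 25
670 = 670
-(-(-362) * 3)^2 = -1179396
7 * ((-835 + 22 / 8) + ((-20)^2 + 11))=-11795 / 4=-2948.75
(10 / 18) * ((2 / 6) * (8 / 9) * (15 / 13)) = 200 / 1053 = 0.19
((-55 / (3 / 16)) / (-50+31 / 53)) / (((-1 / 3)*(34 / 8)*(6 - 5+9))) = -18656 / 44523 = -0.42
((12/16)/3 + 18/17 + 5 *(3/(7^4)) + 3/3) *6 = 1133931/81634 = 13.89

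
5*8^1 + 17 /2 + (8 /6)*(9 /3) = 105 /2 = 52.50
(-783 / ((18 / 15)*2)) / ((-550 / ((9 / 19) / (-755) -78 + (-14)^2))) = 441794961 / 6311800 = 70.00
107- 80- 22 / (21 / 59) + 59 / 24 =-5435 / 168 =-32.35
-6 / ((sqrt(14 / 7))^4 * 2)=-3 / 4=-0.75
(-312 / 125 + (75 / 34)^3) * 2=40471527 / 2456500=16.48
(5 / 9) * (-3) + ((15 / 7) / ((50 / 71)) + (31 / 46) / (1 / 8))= 32687 / 4830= 6.77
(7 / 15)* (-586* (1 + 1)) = -8204 / 15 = -546.93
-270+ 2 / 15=-4048 / 15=-269.87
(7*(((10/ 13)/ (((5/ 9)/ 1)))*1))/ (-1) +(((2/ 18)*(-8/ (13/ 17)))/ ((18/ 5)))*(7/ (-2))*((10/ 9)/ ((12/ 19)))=-16849/ 2187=-7.70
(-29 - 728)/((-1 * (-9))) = -757/9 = -84.11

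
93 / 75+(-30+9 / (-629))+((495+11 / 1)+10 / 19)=142740356 / 298775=477.75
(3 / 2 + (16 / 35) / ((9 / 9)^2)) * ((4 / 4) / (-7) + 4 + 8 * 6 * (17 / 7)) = 115491 / 490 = 235.70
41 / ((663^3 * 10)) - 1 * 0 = 41 / 2914342470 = 0.00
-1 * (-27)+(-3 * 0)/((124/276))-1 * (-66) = 93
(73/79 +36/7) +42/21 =4461/553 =8.07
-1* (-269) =269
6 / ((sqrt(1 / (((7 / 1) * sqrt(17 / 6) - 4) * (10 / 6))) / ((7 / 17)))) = 7 * sqrt(-240 + 70 * sqrt(102)) / 17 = 8.90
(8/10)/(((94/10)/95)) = 380/47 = 8.09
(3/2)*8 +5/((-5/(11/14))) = 157/14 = 11.21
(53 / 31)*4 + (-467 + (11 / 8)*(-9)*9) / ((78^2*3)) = 6.81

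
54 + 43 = 97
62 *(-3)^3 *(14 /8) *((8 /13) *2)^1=-46872 /13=-3605.54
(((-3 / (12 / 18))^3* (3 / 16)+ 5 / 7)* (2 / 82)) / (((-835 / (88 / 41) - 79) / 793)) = 127957687 / 189130704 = 0.68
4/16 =1/4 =0.25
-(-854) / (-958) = -427 / 479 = -0.89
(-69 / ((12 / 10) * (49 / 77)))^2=1600225 / 196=8164.41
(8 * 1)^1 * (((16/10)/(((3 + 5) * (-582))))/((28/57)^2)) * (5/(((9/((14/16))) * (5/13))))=-4693/325920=-0.01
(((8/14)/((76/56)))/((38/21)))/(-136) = -21/12274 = -0.00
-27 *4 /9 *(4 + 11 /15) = -284 /5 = -56.80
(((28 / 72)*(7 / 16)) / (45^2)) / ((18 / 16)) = 49 / 656100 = 0.00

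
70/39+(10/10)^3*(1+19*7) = 5296/39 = 135.79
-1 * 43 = -43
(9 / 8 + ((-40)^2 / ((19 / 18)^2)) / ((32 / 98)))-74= 12490337 / 2888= 4324.91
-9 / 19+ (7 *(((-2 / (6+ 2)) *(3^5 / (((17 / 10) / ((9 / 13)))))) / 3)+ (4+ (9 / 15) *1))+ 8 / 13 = -2224821 / 41990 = -52.98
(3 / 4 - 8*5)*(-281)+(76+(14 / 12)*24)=44533 / 4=11133.25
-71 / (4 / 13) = -923 / 4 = -230.75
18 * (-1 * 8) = -144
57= 57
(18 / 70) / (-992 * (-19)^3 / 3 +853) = 27 / 238234045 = 0.00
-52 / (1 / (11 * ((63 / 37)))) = -36036 / 37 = -973.95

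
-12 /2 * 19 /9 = -38 /3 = -12.67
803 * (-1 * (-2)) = 1606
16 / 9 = 1.78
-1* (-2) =2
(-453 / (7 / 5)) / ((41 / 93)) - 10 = -213515 / 287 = -743.95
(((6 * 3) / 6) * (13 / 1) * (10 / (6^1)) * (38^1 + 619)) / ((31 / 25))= 34439.52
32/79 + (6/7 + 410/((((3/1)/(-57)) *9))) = -4301588/4977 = -864.29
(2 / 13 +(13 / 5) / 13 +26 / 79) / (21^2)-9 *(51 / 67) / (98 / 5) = -35197829 / 101149230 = -0.35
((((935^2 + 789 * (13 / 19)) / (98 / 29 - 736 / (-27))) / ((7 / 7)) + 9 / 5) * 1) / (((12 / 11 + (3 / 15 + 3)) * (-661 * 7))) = -71580833577 / 49773175732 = -1.44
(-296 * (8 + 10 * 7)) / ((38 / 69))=-796536 / 19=-41922.95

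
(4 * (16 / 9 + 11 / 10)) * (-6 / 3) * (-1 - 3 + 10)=-2072 / 15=-138.13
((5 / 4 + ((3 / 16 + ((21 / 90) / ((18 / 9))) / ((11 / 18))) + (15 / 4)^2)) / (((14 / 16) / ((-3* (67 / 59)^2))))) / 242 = -46488084 / 162162385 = -0.29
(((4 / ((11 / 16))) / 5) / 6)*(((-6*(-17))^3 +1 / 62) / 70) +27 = 75884693 / 25575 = 2967.14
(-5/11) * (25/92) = -0.12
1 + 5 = 6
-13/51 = -0.25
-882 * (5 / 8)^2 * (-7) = 77175 / 32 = 2411.72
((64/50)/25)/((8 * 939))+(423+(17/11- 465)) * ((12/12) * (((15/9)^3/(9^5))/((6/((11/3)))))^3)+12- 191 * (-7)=6237100702892170138843374766567/4623499385752054738376295000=1349.00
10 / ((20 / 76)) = 38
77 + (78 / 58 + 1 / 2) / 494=77.00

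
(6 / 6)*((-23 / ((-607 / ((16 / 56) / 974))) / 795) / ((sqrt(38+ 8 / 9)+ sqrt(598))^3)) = 207 / (548354695*(5*sqrt(14)+ 3*sqrt(598))^3) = 0.00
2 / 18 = 1 / 9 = 0.11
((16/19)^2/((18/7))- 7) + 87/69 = -408260/74727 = -5.46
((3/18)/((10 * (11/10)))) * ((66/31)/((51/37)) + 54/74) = 0.03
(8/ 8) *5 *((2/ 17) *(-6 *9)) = -540/ 17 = -31.76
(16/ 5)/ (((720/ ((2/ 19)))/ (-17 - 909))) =-1852/ 4275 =-0.43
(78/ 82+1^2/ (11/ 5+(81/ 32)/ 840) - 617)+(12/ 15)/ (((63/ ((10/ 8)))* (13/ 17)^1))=-408012289255/ 662815881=-615.57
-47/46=-1.02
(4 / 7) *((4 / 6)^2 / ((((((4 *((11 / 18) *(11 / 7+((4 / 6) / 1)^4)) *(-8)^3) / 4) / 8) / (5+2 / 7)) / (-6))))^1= 8991 / 77231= 0.12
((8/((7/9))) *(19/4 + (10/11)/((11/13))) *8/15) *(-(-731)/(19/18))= 1780435296/80465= 22126.83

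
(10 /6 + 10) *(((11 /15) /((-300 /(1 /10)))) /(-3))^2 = 847 /10935000000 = 0.00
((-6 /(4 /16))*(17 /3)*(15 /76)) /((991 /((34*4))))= -69360 /18829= -3.68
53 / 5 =10.60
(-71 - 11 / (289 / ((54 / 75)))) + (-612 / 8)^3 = -447768.15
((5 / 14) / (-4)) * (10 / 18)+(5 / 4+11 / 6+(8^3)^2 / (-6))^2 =1923873776957 / 1008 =1908604937.46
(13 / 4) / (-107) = -13 / 428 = -0.03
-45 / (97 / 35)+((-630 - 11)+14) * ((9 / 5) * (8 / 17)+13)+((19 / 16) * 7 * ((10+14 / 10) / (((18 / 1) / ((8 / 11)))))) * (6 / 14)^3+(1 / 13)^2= -26130475114243 / 3004181180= -8698.04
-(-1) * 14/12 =7/6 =1.17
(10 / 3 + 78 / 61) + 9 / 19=17683 / 3477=5.09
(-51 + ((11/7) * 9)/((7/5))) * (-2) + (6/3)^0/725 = 81.80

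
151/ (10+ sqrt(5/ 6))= 1812/ 119-151 * sqrt(30)/ 595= 13.84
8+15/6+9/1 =39/2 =19.50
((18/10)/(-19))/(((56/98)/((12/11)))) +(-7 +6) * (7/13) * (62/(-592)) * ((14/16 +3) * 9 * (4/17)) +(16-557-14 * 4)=-81582965493/136719440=-596.72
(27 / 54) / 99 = 0.01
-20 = -20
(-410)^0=1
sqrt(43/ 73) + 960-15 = sqrt(3139)/ 73 + 945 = 945.77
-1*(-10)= 10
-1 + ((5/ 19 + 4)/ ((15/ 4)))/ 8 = -163/ 190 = -0.86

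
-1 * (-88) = 88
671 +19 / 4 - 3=2691 / 4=672.75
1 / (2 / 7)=7 / 2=3.50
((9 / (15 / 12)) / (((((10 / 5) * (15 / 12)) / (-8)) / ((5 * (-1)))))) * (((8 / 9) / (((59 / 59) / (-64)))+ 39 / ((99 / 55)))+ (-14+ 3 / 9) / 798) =-2699616 / 665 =-4059.57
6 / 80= 3 / 40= 0.08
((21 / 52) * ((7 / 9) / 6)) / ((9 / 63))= 343 / 936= 0.37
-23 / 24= -0.96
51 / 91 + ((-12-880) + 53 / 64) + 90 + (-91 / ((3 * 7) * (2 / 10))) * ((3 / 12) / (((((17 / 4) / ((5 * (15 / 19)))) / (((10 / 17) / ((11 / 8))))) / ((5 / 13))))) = -281926627161 / 351775424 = -801.44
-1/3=-0.33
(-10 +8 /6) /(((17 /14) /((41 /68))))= -3731 /867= -4.30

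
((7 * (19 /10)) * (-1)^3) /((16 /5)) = -133 /32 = -4.16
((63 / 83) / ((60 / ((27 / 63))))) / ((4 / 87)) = 783 / 6640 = 0.12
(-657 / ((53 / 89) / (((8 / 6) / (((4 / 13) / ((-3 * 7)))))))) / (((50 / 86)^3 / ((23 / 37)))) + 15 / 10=19460859548721 / 61281250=317566.30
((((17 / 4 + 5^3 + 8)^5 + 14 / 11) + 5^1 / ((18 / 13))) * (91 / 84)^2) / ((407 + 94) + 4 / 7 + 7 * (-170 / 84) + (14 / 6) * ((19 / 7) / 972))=52568328845868638985 / 448263901184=117270939.52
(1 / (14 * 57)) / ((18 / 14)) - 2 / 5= -0.40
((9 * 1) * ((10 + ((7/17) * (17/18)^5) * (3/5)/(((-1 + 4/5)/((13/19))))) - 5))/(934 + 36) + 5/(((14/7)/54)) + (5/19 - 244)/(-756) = 1222142351123/9028635840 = 135.36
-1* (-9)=9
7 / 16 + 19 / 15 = 409 / 240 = 1.70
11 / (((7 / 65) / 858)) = 613470 / 7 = 87638.57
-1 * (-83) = 83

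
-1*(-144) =144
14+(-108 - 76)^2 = 33870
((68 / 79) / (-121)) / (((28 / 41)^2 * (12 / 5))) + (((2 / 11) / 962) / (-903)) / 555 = -1640186299853 / 258081155251920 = -0.01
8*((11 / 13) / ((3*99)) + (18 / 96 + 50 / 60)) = 5749 / 702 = 8.19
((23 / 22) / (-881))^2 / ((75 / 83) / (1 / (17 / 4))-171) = -43907 / 5212027449057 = -0.00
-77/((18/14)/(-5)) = 2695/9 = 299.44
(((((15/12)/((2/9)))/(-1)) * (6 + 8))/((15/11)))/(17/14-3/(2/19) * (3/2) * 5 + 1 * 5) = 0.28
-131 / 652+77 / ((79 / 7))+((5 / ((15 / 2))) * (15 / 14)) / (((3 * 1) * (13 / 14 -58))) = 817051283 / 123464676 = 6.62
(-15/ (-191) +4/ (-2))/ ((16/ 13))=-4771/ 3056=-1.56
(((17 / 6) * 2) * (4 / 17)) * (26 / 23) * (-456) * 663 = -10480704 / 23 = -455682.78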